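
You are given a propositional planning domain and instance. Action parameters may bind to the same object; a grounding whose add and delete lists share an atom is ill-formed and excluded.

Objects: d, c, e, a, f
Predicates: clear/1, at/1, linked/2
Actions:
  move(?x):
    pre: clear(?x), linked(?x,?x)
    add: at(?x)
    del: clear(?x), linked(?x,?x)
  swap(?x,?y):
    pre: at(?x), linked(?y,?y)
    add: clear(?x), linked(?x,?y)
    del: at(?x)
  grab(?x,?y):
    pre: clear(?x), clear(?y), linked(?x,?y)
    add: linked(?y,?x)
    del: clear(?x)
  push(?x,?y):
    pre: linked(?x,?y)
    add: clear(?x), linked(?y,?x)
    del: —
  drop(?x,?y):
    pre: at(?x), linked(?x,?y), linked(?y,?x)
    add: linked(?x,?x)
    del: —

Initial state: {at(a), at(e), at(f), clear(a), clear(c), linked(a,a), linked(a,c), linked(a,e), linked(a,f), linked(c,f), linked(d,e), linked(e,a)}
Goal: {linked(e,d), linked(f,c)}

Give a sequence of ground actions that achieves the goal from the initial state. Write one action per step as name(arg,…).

1. push(d,e)  →  {at(a), at(e), at(f), clear(a), clear(c), clear(d), linked(a,a), linked(a,c), linked(a,e), linked(a,f), linked(c,f), linked(d,e), linked(e,a), linked(e,d)}
2. push(c,f)  →  {at(a), at(e), at(f), clear(a), clear(c), clear(d), linked(a,a), linked(a,c), linked(a,e), linked(a,f), linked(c,f), linked(d,e), linked(e,a), linked(e,d), linked(f,c)}

push(d,e); push(c,f)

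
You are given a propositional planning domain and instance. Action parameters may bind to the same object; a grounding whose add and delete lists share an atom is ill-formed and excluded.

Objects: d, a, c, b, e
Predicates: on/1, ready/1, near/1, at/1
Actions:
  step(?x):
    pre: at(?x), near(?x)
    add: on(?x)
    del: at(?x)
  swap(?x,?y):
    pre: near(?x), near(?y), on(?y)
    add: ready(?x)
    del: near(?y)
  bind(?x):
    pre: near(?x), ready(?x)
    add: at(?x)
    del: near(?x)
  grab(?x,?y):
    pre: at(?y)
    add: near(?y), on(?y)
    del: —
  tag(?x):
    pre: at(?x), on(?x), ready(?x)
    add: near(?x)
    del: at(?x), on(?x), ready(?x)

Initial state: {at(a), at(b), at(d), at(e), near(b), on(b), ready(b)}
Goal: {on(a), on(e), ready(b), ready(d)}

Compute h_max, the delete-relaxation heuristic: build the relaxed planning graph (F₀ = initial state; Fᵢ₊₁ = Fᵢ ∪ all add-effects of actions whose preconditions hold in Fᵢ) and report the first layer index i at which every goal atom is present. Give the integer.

F0 = init (7 atoms)
F1 = F0 ∪ {near(a), near(d), near(e), on(a), on(d), on(e)}  (13 atoms)
F2 = F1 ∪ {ready(a), ready(d), ready(e)}  (16 atoms)
goal ⊆ F2  ⇒  h_max = 2

2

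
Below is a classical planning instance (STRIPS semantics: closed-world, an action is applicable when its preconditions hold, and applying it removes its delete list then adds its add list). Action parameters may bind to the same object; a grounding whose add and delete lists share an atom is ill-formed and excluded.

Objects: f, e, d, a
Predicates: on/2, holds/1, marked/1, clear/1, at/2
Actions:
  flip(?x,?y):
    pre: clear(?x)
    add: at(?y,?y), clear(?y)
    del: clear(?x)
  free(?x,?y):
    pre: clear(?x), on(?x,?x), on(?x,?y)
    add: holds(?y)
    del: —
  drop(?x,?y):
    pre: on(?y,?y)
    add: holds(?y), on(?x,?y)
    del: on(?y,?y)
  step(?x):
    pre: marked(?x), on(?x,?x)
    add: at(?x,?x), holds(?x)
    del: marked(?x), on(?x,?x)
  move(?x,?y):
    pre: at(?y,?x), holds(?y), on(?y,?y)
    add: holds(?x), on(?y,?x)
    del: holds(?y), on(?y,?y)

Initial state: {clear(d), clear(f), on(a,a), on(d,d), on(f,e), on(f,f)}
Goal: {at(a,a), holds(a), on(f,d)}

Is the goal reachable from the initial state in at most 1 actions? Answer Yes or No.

No

1. flip(f,a)  →  {at(a,a), clear(a), clear(d), on(a,a), on(d,d), on(f,e), on(f,f)}
2. free(a,a)  →  {at(a,a), clear(a), clear(d), holds(a), on(a,a), on(d,d), on(f,e), on(f,f)}
3. drop(f,d)  →  {at(a,a), clear(a), clear(d), holds(a), holds(d), on(a,a), on(f,d), on(f,e), on(f,f)}
optimal plan length = 3; 3 > 1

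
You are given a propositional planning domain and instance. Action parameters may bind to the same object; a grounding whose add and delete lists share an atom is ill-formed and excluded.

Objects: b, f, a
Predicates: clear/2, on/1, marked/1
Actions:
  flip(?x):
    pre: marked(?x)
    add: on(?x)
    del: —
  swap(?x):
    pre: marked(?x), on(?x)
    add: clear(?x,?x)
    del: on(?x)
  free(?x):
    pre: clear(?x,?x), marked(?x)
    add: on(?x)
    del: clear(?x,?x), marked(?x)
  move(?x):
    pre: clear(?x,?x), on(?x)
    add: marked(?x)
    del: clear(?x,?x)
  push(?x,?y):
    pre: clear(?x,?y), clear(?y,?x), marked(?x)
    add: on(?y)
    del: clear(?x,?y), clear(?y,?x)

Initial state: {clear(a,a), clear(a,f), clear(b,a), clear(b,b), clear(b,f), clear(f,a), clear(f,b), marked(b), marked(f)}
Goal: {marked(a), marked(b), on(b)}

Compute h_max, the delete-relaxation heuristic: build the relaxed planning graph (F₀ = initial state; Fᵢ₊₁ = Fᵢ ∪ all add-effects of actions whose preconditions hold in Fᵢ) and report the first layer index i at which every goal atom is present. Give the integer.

F0 = init (9 atoms)
F1 = F0 ∪ {on(a), on(b), on(f)}  (12 atoms)
F2 = F1 ∪ {clear(f,f), marked(a)}  (14 atoms)
goal ⊆ F2  ⇒  h_max = 2

2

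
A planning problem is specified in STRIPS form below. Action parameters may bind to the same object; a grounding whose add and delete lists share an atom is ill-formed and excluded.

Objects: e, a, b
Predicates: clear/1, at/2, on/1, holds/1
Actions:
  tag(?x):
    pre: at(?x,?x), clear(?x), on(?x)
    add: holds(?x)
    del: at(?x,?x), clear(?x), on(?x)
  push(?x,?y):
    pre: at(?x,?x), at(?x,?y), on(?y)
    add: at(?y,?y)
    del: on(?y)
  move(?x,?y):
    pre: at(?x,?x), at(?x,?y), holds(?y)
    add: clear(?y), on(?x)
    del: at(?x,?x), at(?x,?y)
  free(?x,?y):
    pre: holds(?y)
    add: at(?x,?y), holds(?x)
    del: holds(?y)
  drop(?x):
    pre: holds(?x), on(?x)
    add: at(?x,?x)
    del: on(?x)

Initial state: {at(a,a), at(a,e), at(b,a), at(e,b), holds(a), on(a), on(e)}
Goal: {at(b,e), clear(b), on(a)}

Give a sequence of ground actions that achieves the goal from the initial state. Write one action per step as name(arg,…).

1. push(a,e)  →  {at(a,a), at(a,e), at(b,a), at(e,b), at(e,e), holds(a), on(a)}
2. free(e,a)  →  {at(a,a), at(a,e), at(b,a), at(e,a), at(e,b), at(e,e), holds(e), on(a)}
3. free(b,e)  →  {at(a,a), at(a,e), at(b,a), at(b,e), at(e,a), at(e,b), at(e,e), holds(b), on(a)}
4. move(e,b)  →  {at(a,a), at(a,e), at(b,a), at(b,e), at(e,a), clear(b), holds(b), on(a), on(e)}

push(a,e); free(e,a); free(b,e); move(e,b)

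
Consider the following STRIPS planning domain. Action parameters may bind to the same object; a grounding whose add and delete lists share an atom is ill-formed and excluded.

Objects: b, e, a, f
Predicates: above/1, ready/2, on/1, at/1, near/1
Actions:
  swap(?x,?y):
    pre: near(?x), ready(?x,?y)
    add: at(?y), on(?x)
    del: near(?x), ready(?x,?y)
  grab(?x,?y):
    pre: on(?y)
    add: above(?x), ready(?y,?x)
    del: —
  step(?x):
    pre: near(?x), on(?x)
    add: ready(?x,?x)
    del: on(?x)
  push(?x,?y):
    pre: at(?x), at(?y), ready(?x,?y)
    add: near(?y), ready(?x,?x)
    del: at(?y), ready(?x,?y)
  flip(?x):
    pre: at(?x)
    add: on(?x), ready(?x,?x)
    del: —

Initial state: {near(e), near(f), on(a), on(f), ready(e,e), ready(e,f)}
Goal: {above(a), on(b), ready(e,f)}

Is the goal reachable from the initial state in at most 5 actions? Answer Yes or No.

1. grab(b,f)  →  {above(b), near(e), near(f), on(a), on(f), ready(e,e), ready(e,f), ready(f,b)}
2. swap(f,b)  →  {above(b), at(b), near(e), on(a), on(f), ready(e,e), ready(e,f)}
3. grab(a,a)  →  {above(a), above(b), at(b), near(e), on(a), on(f), ready(a,a), ready(e,e), ready(e,f)}
4. flip(b)  →  {above(a), above(b), at(b), near(e), on(a), on(b), on(f), ready(a,a), ready(b,b), ready(e,e), ready(e,f)}
optimal plan length = 4; 4 ≤ 5

Yes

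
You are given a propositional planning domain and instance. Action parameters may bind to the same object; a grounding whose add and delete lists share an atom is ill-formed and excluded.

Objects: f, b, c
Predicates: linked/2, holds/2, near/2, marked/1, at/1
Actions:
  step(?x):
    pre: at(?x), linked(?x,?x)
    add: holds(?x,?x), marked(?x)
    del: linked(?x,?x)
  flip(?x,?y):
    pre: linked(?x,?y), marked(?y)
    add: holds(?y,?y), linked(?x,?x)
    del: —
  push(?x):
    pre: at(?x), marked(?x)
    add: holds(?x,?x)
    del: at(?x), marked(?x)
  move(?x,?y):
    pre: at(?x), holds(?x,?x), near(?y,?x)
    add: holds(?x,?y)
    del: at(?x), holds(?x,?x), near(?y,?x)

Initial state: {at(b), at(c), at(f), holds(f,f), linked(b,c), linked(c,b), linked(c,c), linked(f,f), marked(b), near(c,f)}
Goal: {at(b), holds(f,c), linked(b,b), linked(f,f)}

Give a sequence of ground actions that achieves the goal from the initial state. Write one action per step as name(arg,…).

step(c); flip(b,c); move(f,c)

1. step(c)  →  {at(b), at(c), at(f), holds(c,c), holds(f,f), linked(b,c), linked(c,b), linked(f,f), marked(b), marked(c), near(c,f)}
2. flip(b,c)  →  {at(b), at(c), at(f), holds(c,c), holds(f,f), linked(b,b), linked(b,c), linked(c,b), linked(f,f), marked(b), marked(c), near(c,f)}
3. move(f,c)  →  {at(b), at(c), holds(c,c), holds(f,c), linked(b,b), linked(b,c), linked(c,b), linked(f,f), marked(b), marked(c)}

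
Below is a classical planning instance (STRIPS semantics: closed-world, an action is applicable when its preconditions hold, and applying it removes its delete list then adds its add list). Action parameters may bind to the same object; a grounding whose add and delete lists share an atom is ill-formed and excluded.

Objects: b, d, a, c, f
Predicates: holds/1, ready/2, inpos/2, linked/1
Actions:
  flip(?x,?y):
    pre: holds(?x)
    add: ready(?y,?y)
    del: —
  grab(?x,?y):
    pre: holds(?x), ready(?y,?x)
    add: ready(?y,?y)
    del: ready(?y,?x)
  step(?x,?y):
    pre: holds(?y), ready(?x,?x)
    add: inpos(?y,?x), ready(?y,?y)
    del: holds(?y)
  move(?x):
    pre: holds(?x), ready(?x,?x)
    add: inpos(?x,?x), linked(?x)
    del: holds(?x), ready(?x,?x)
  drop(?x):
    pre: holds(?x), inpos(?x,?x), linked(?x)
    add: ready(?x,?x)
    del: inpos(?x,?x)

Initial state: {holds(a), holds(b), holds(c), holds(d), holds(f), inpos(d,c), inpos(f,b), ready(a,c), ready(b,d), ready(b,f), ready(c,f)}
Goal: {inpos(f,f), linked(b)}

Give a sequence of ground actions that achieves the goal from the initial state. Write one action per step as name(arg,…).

flip(b,b); flip(b,f); step(f,f); move(b)

1. flip(b,b)  →  {holds(a), holds(b), holds(c), holds(d), holds(f), inpos(d,c), inpos(f,b), ready(a,c), ready(b,b), ready(b,d), ready(b,f), ready(c,f)}
2. flip(b,f)  →  {holds(a), holds(b), holds(c), holds(d), holds(f), inpos(d,c), inpos(f,b), ready(a,c), ready(b,b), ready(b,d), ready(b,f), ready(c,f), ready(f,f)}
3. step(f,f)  →  {holds(a), holds(b), holds(c), holds(d), inpos(d,c), inpos(f,b), inpos(f,f), ready(a,c), ready(b,b), ready(b,d), ready(b,f), ready(c,f), ready(f,f)}
4. move(b)  →  {holds(a), holds(c), holds(d), inpos(b,b), inpos(d,c), inpos(f,b), inpos(f,f), linked(b), ready(a,c), ready(b,d), ready(b,f), ready(c,f), ready(f,f)}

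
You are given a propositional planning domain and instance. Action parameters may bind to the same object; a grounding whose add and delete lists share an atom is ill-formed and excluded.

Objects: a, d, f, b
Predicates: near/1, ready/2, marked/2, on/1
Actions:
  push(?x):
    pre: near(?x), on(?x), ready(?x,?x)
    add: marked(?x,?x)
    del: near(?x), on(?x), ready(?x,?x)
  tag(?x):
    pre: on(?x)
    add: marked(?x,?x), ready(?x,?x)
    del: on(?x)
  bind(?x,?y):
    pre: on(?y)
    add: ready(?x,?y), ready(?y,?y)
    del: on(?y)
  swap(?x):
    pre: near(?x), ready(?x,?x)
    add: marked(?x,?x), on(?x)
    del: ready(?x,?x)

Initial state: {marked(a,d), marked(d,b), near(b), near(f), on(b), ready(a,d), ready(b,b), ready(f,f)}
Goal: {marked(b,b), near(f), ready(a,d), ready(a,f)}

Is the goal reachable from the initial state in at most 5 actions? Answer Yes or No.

1. push(b)  →  {marked(a,d), marked(b,b), marked(d,b), near(f), ready(a,d), ready(f,f)}
2. swap(f)  →  {marked(a,d), marked(b,b), marked(d,b), marked(f,f), near(f), on(f), ready(a,d)}
3. bind(a,f)  →  {marked(a,d), marked(b,b), marked(d,b), marked(f,f), near(f), ready(a,d), ready(a,f), ready(f,f)}
optimal plan length = 3; 3 ≤ 5

Yes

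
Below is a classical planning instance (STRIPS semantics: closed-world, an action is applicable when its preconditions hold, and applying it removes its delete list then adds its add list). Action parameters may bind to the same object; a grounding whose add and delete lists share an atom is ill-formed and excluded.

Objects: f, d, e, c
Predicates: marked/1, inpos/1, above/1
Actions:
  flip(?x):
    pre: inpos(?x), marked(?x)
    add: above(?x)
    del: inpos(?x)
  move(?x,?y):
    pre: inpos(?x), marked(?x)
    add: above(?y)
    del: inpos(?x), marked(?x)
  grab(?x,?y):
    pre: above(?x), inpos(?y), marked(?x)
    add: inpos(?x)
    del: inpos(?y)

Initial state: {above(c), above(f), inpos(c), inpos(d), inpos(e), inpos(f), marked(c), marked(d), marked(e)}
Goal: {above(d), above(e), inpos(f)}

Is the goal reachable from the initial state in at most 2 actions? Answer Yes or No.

1. flip(d)  →  {above(c), above(d), above(f), inpos(c), inpos(e), inpos(f), marked(c), marked(d), marked(e)}
2. flip(e)  →  {above(c), above(d), above(e), above(f), inpos(c), inpos(f), marked(c), marked(d), marked(e)}
optimal plan length = 2; 2 ≤ 2

Yes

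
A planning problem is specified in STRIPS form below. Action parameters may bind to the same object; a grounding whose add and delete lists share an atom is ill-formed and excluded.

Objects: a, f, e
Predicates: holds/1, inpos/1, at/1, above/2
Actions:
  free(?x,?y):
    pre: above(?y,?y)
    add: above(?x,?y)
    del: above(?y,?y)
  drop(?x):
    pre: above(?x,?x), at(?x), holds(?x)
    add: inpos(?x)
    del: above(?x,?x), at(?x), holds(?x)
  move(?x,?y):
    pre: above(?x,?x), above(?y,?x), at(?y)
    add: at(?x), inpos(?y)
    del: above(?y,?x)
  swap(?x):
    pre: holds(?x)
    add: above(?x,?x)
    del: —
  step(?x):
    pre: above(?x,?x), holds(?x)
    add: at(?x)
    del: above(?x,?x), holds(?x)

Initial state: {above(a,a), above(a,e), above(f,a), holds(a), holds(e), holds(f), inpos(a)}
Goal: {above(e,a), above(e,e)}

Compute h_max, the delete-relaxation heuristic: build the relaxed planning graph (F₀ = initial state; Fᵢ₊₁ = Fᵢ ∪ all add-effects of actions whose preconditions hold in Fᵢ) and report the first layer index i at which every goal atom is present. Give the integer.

F0 = init (7 atoms)
F1 = F0 ∪ {above(e,a), above(e,e), above(f,f), at(a)}  (11 atoms)
goal ⊆ F1  ⇒  h_max = 1

1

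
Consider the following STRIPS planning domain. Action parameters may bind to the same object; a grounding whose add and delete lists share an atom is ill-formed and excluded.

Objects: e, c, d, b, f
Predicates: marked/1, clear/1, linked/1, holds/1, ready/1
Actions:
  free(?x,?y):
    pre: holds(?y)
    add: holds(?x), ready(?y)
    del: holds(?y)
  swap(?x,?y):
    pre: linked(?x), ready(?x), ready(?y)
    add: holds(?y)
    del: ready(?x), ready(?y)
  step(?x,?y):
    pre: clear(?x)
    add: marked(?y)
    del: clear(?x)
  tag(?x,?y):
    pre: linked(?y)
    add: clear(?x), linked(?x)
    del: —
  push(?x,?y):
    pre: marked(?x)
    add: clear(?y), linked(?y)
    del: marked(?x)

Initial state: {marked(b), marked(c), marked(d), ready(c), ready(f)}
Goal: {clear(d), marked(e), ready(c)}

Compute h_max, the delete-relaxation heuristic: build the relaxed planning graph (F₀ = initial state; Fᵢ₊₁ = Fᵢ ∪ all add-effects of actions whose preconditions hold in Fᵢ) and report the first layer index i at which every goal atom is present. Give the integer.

F0 = init (5 atoms)
F1 = F0 ∪ {clear(b), clear(c), clear(d), clear(e), clear(f), linked(b), linked(c), linked(d), linked(e), linked(f)}  (15 atoms)
F2 = F1 ∪ {holds(c), holds(f), marked(e), marked(f)}  (19 atoms)
goal ⊆ F2  ⇒  h_max = 2

2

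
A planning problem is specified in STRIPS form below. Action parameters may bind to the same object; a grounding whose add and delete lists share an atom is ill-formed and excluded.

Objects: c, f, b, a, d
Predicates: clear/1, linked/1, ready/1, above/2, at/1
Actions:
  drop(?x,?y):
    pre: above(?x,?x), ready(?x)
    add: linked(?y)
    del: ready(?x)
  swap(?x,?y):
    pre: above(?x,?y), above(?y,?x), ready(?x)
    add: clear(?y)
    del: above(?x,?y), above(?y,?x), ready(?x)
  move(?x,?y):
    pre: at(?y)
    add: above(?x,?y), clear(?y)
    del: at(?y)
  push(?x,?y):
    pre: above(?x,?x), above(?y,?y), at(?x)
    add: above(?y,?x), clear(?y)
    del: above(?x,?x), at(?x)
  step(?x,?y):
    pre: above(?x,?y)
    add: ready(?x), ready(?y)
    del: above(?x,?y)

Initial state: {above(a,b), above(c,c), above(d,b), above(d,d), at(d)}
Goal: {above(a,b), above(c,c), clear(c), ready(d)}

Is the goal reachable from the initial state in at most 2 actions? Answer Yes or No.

1. push(d,c)  →  {above(a,b), above(c,c), above(c,d), above(d,b), clear(c)}
2. step(c,d)  →  {above(a,b), above(c,c), above(d,b), clear(c), ready(c), ready(d)}
optimal plan length = 2; 2 ≤ 2

Yes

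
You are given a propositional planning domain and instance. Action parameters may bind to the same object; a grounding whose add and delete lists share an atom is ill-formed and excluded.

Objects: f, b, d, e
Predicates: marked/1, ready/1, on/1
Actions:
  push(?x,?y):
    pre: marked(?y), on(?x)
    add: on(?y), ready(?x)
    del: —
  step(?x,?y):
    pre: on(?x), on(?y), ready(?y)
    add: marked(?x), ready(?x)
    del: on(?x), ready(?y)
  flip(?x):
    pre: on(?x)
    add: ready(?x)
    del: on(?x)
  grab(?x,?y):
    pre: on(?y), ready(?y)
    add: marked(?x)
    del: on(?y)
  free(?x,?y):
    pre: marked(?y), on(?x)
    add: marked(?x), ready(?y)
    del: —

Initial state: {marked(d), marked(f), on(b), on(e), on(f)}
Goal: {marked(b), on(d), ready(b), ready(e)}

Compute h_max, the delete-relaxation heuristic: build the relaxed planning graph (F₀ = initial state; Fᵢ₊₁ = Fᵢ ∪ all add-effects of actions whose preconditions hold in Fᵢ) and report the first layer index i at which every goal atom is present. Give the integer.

1

F0 = init (5 atoms)
F1 = F0 ∪ {marked(b), marked(e), on(d), ready(b), ready(d), ready(e), ready(f)}  (12 atoms)
goal ⊆ F1  ⇒  h_max = 1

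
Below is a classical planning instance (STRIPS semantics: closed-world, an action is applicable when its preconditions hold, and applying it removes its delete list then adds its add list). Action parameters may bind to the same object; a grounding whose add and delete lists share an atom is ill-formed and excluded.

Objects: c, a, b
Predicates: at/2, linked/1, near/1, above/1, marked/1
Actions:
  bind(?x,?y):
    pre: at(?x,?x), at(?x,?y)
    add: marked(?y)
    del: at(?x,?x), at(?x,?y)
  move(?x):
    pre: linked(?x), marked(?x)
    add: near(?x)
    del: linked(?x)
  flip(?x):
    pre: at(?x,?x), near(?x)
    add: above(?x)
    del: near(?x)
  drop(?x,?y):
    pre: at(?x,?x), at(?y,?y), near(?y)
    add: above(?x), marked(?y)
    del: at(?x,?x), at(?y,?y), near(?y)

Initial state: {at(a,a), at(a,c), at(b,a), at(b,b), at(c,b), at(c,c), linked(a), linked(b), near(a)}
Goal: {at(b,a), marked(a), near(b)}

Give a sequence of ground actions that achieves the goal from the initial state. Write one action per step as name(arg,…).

bind(c,b); bind(a,a); move(b)

1. bind(c,b)  →  {at(a,a), at(a,c), at(b,a), at(b,b), linked(a), linked(b), marked(b), near(a)}
2. bind(a,a)  →  {at(a,c), at(b,a), at(b,b), linked(a), linked(b), marked(a), marked(b), near(a)}
3. move(b)  →  {at(a,c), at(b,a), at(b,b), linked(a), marked(a), marked(b), near(a), near(b)}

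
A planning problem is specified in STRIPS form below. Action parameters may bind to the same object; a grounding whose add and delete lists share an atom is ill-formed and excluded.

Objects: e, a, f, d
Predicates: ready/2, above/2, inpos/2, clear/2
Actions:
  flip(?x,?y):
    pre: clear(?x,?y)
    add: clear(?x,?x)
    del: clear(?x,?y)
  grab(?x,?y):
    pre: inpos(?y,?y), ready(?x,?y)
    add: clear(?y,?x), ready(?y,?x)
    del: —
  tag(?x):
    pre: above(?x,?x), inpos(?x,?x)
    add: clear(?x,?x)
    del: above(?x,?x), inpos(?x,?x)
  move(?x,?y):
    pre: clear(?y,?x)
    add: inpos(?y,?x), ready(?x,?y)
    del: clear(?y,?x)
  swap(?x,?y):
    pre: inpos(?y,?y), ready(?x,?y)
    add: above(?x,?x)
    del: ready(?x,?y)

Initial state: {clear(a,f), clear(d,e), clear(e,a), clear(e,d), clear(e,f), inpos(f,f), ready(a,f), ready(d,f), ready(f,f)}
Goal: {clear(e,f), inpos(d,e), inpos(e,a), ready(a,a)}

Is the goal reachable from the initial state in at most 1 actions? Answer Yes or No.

No

1. flip(a,f)  →  {clear(a,a), clear(d,e), clear(e,a), clear(e,d), clear(e,f), inpos(f,f), ready(a,f), ready(d,f), ready(f,f)}
2. move(e,d)  →  {clear(a,a), clear(e,a), clear(e,d), clear(e,f), inpos(d,e), inpos(f,f), ready(a,f), ready(d,f), ready(e,d), ready(f,f)}
3. move(a,e)  →  {clear(a,a), clear(e,d), clear(e,f), inpos(d,e), inpos(e,a), inpos(f,f), ready(a,e), ready(a,f), ready(d,f), ready(e,d), ready(f,f)}
4. move(a,a)  →  {clear(e,d), clear(e,f), inpos(a,a), inpos(d,e), inpos(e,a), inpos(f,f), ready(a,a), ready(a,e), ready(a,f), ready(d,f), ready(e,d), ready(f,f)}
optimal plan length = 4; 4 > 1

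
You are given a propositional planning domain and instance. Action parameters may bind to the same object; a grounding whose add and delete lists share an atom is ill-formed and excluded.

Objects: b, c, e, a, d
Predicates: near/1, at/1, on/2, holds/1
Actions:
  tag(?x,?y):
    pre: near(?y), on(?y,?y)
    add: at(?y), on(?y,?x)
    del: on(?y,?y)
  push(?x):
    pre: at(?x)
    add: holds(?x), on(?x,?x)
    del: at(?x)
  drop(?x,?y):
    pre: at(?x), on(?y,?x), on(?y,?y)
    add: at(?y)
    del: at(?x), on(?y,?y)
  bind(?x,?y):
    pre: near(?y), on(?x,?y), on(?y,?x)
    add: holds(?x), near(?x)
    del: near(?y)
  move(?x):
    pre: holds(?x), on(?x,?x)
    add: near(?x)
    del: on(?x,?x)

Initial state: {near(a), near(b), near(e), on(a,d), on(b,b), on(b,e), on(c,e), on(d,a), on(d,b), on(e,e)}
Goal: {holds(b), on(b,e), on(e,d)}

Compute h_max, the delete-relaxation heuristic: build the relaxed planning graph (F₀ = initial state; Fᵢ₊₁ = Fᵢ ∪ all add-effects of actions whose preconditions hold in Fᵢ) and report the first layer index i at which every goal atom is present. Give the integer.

F0 = init (10 atoms)
F1 = F0 ∪ {at(b), at(e), holds(d), near(d), on(b,a), on(b,c), on(b,d), on(e,a), on(e,b), on(e,c), on(e,d)}  (21 atoms)
F2 = F1 ∪ {holds(a), holds(b), holds(c), holds(e), near(c)}  (26 atoms)
goal ⊆ F2  ⇒  h_max = 2

2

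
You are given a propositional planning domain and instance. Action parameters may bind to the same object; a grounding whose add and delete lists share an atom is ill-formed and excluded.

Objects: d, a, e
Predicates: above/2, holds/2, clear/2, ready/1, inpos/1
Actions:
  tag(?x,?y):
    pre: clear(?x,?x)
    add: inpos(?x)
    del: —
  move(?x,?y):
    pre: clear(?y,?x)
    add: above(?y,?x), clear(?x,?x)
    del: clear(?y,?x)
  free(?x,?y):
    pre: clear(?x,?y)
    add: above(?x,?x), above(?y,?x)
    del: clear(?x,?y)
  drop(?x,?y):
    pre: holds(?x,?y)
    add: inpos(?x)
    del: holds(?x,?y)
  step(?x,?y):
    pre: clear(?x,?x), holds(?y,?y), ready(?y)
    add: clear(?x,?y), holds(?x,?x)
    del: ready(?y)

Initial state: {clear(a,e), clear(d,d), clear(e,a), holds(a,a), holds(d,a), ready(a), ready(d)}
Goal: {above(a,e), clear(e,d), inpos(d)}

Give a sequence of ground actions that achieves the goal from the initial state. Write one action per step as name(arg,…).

tag(d,d); move(e,a); step(d,a); step(e,d)

1. tag(d,d)  →  {clear(a,e), clear(d,d), clear(e,a), holds(a,a), holds(d,a), inpos(d), ready(a), ready(d)}
2. move(e,a)  →  {above(a,e), clear(d,d), clear(e,a), clear(e,e), holds(a,a), holds(d,a), inpos(d), ready(a), ready(d)}
3. step(d,a)  →  {above(a,e), clear(d,a), clear(d,d), clear(e,a), clear(e,e), holds(a,a), holds(d,a), holds(d,d), inpos(d), ready(d)}
4. step(e,d)  →  {above(a,e), clear(d,a), clear(d,d), clear(e,a), clear(e,d), clear(e,e), holds(a,a), holds(d,a), holds(d,d), holds(e,e), inpos(d)}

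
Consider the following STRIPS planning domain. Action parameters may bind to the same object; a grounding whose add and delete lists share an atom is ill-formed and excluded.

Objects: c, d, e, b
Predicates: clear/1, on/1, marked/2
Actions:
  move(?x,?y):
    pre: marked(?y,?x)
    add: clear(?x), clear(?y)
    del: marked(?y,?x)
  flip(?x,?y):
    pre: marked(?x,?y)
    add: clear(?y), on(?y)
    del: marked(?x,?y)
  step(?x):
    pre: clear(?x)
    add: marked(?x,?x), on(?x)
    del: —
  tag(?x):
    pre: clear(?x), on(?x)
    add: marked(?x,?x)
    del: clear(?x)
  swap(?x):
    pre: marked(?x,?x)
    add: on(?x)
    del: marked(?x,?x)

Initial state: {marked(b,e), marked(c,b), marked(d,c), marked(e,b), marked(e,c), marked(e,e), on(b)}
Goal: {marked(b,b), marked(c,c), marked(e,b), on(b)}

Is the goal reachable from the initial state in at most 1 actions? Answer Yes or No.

No

1. move(b,c)  →  {clear(b), clear(c), marked(b,e), marked(d,c), marked(e,b), marked(e,c), marked(e,e), on(b)}
2. step(c)  →  {clear(b), clear(c), marked(b,e), marked(c,c), marked(d,c), marked(e,b), marked(e,c), marked(e,e), on(b), on(c)}
3. step(b)  →  {clear(b), clear(c), marked(b,b), marked(b,e), marked(c,c), marked(d,c), marked(e,b), marked(e,c), marked(e,e), on(b), on(c)}
optimal plan length = 3; 3 > 1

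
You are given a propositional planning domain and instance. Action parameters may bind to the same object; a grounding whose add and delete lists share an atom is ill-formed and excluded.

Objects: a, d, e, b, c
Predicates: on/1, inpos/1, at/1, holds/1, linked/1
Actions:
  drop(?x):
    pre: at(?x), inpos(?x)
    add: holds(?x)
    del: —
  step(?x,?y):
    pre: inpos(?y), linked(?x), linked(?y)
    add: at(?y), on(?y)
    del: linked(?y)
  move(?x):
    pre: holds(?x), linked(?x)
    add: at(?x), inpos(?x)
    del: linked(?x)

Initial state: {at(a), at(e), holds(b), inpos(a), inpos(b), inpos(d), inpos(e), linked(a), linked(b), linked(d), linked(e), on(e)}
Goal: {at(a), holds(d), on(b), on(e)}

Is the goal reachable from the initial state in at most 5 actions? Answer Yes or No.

Yes

1. step(a,d)  →  {at(a), at(d), at(e), holds(b), inpos(a), inpos(b), inpos(d), inpos(e), linked(a), linked(b), linked(e), on(d), on(e)}
2. drop(d)  →  {at(a), at(d), at(e), holds(b), holds(d), inpos(a), inpos(b), inpos(d), inpos(e), linked(a), linked(b), linked(e), on(d), on(e)}
3. step(a,b)  →  {at(a), at(b), at(d), at(e), holds(b), holds(d), inpos(a), inpos(b), inpos(d), inpos(e), linked(a), linked(e), on(b), on(d), on(e)}
optimal plan length = 3; 3 ≤ 5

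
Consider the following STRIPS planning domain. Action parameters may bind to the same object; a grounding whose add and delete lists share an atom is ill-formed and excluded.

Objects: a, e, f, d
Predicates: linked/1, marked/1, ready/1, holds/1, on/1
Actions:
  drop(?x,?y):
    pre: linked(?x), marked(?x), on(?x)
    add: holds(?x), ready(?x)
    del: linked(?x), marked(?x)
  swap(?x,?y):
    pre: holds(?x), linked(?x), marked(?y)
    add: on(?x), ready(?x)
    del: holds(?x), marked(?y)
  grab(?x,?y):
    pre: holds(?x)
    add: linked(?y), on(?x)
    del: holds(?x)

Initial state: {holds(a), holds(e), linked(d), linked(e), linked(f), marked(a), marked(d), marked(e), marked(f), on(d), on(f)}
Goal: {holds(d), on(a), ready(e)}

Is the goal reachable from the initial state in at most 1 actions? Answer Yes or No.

1. drop(d,a)  →  {holds(a), holds(d), holds(e), linked(e), linked(f), marked(a), marked(e), marked(f), on(d), on(f), ready(d)}
2. swap(e,a)  →  {holds(a), holds(d), linked(e), linked(f), marked(e), marked(f), on(d), on(e), on(f), ready(d), ready(e)}
3. grab(a,a)  →  {holds(d), linked(a), linked(e), linked(f), marked(e), marked(f), on(a), on(d), on(e), on(f), ready(d), ready(e)}
optimal plan length = 3; 3 > 1

No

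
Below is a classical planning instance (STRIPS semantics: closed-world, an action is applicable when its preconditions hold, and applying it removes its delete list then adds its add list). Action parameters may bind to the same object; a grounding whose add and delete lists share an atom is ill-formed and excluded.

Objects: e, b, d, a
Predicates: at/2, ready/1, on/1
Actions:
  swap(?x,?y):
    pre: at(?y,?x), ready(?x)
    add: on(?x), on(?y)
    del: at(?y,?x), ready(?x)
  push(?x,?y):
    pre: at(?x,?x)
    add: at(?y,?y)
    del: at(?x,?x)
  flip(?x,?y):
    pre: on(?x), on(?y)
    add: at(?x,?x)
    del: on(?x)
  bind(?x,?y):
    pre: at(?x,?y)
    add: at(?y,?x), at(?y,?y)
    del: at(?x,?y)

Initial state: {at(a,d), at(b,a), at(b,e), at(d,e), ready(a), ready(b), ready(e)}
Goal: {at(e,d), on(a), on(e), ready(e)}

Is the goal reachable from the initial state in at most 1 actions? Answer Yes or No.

No

1. swap(a,b)  →  {at(a,d), at(b,e), at(d,e), on(a), on(b), ready(b), ready(e)}
2. bind(b,e)  →  {at(a,d), at(d,e), at(e,b), at(e,e), on(a), on(b), ready(b), ready(e)}
3. swap(b,e)  →  {at(a,d), at(d,e), at(e,e), on(a), on(b), on(e), ready(e)}
4. bind(d,e)  →  {at(a,d), at(e,d), at(e,e), on(a), on(b), on(e), ready(e)}
optimal plan length = 4; 4 > 1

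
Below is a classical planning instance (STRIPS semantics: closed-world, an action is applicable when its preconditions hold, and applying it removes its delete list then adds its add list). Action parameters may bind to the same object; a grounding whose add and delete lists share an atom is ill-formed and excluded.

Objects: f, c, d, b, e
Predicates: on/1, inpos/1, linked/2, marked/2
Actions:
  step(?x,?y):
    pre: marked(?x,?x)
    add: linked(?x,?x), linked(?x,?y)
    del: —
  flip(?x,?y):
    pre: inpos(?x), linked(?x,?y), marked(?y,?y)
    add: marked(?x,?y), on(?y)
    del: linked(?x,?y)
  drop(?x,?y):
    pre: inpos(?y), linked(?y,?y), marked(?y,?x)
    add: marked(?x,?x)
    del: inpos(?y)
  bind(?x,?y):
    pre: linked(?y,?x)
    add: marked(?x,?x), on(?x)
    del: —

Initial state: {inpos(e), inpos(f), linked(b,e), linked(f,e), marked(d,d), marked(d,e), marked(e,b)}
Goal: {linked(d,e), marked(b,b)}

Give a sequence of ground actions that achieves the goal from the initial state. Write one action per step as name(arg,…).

1. step(d,b)  →  {inpos(e), inpos(f), linked(b,e), linked(d,b), linked(d,d), linked(f,e), marked(d,d), marked(d,e), marked(e,b)}
2. step(d,e)  →  {inpos(e), inpos(f), linked(b,e), linked(d,b), linked(d,d), linked(d,e), linked(f,e), marked(d,d), marked(d,e), marked(e,b)}
3. bind(b,d)  →  {inpos(e), inpos(f), linked(b,e), linked(d,b), linked(d,d), linked(d,e), linked(f,e), marked(b,b), marked(d,d), marked(d,e), marked(e,b), on(b)}

step(d,b); step(d,e); bind(b,d)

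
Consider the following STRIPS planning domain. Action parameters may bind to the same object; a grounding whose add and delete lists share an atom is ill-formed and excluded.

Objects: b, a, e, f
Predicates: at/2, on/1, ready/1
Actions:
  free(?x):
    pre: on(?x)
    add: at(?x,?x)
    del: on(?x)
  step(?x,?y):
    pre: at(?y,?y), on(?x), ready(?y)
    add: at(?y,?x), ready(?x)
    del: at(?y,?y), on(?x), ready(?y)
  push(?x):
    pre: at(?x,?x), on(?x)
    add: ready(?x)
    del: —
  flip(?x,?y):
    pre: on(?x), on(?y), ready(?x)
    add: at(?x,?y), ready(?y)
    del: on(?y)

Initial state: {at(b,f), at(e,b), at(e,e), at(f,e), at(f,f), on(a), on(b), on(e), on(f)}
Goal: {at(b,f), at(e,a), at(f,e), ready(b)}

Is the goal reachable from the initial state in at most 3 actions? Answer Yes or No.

Yes

1. push(e)  →  {at(b,f), at(e,b), at(e,e), at(f,e), at(f,f), on(a), on(b), on(e), on(f), ready(e)}
2. flip(e,b)  →  {at(b,f), at(e,b), at(e,e), at(f,e), at(f,f), on(a), on(e), on(f), ready(b), ready(e)}
3. step(a,e)  →  {at(b,f), at(e,a), at(e,b), at(f,e), at(f,f), on(e), on(f), ready(a), ready(b)}
optimal plan length = 3; 3 ≤ 3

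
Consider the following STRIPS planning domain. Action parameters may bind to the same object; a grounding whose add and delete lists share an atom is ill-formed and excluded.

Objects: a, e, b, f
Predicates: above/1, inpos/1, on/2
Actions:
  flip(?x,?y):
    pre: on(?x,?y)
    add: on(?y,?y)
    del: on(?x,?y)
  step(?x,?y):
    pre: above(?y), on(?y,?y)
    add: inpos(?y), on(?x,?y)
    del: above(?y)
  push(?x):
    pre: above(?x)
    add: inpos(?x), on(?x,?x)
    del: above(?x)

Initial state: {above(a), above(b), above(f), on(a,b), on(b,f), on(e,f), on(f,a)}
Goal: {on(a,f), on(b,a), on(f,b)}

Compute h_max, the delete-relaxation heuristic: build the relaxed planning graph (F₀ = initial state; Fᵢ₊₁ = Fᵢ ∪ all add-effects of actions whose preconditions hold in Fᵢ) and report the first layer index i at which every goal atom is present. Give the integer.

F0 = init (7 atoms)
F1 = F0 ∪ {inpos(a), inpos(b), inpos(f), on(a,a), on(b,b), on(f,f)}  (13 atoms)
F2 = F1 ∪ {on(a,f), on(b,a), on(e,a), on(e,b), on(f,b)}  (18 atoms)
goal ⊆ F2  ⇒  h_max = 2

2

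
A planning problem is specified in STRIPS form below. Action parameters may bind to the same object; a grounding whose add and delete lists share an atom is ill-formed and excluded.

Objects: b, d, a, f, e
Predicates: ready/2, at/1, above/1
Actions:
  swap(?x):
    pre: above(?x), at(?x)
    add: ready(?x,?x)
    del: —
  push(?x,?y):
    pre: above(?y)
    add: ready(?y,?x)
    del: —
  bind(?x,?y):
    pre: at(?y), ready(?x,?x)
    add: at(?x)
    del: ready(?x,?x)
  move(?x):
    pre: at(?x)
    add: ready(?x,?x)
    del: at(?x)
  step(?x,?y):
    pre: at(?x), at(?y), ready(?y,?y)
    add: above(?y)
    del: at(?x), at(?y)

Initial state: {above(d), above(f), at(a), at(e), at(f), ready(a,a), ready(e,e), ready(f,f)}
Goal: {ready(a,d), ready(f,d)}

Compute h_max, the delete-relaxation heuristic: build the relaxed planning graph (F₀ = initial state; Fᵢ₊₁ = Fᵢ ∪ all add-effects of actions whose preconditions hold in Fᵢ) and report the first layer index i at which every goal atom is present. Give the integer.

F0 = init (8 atoms)
F1 = F0 ∪ {above(a), above(e), ready(d,a), ready(d,b), ready(d,d), ready(d,e), ready(d,f), ready(f,a), ready(f,b), ready(f,d), ready(f,e)}  (19 atoms)
F2 = F1 ∪ {at(d), ready(a,b), ready(a,d), ready(a,e), ready(a,f), ready(e,a), ready(e,b), ready(e,d), ready(e,f)}  (28 atoms)
goal ⊆ F2  ⇒  h_max = 2

2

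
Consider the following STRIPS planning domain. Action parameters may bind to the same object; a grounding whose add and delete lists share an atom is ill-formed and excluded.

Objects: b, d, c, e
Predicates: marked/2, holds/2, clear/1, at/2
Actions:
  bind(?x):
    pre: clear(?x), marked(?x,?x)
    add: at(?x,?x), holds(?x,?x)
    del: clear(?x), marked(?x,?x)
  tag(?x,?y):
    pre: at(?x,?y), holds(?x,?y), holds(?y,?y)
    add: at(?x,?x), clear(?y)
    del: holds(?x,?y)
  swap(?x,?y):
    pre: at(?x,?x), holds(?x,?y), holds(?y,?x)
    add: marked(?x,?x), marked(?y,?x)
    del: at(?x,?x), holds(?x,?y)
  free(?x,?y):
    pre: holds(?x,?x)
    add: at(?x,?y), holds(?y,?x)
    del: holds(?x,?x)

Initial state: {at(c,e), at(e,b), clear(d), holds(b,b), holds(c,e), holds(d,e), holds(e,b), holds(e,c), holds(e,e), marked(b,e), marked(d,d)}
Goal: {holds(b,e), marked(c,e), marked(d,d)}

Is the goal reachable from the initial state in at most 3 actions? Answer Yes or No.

1. tag(e,b)  →  {at(c,e), at(e,b), at(e,e), clear(b), clear(d), holds(b,b), holds(c,e), holds(d,e), holds(e,c), holds(e,e), marked(b,e), marked(d,d)}
2. swap(e,c)  →  {at(c,e), at(e,b), clear(b), clear(d), holds(b,b), holds(c,e), holds(d,e), holds(e,e), marked(b,e), marked(c,e), marked(d,d), marked(e,e)}
3. free(e,b)  →  {at(c,e), at(e,b), clear(b), clear(d), holds(b,b), holds(b,e), holds(c,e), holds(d,e), marked(b,e), marked(c,e), marked(d,d), marked(e,e)}
optimal plan length = 3; 3 ≤ 3

Yes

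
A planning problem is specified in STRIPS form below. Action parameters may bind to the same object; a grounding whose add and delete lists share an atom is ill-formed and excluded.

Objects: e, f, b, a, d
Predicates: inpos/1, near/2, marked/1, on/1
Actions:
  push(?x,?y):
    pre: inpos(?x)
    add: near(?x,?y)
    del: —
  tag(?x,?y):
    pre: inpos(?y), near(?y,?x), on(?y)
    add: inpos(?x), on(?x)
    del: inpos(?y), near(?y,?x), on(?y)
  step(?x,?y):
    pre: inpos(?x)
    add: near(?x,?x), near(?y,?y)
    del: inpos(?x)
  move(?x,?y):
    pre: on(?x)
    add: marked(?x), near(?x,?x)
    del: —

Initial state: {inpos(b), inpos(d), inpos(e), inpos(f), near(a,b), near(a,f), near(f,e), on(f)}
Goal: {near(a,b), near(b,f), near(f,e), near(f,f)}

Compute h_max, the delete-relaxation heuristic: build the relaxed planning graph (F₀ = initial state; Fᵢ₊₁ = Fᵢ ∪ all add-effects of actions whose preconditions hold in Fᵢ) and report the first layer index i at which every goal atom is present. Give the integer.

F0 = init (8 atoms)
F1 = F0 ∪ {marked(f), near(a,a), near(b,a), near(b,b), near(b,d), near(b,e), near(b,f), near(d,a), near(d,b), near(d,d), near(d,e), near(d,f), near(e,a), near(e,b), near(e,d), near(e,e), near(e,f), near(f,a), near(f,b), near(f,d), near(f,f), on(e)}  (30 atoms)
goal ⊆ F1  ⇒  h_max = 1

1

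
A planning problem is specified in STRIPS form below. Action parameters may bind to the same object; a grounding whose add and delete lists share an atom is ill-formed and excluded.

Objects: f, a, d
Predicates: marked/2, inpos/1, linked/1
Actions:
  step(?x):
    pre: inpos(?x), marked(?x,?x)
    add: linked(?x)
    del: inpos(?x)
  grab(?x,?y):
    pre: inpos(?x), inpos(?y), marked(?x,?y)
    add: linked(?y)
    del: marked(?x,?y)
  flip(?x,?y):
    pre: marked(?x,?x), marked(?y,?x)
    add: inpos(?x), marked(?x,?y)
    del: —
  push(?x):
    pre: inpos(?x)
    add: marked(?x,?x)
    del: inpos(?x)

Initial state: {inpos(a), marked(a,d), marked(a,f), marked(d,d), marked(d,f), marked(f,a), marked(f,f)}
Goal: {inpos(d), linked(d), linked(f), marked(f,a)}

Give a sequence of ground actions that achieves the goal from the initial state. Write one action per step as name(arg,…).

1. flip(f,f)  →  {inpos(a), inpos(f), marked(a,d), marked(a,f), marked(d,d), marked(d,f), marked(f,a), marked(f,f)}
2. step(f)  →  {inpos(a), linked(f), marked(a,d), marked(a,f), marked(d,d), marked(d,f), marked(f,a), marked(f,f)}
3. flip(d,a)  →  {inpos(a), inpos(d), linked(f), marked(a,d), marked(a,f), marked(d,a), marked(d,d), marked(d,f), marked(f,a), marked(f,f)}
4. grab(a,d)  →  {inpos(a), inpos(d), linked(d), linked(f), marked(a,f), marked(d,a), marked(d,d), marked(d,f), marked(f,a), marked(f,f)}

flip(f,f); step(f); flip(d,a); grab(a,d)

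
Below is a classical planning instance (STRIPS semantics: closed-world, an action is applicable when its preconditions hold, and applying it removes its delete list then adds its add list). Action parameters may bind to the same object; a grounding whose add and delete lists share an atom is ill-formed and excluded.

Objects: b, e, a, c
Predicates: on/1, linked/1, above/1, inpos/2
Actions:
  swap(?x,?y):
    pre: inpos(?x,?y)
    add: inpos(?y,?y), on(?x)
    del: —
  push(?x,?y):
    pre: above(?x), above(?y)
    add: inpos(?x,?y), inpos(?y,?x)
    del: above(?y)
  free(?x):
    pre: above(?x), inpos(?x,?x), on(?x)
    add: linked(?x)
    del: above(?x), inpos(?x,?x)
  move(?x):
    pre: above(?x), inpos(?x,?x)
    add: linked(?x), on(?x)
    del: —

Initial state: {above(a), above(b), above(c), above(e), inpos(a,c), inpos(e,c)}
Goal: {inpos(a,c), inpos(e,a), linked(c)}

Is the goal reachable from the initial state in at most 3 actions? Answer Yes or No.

Yes

1. swap(e,c)  →  {above(a), above(b), above(c), above(e), inpos(a,c), inpos(c,c), inpos(e,c), on(e)}
2. push(e,a)  →  {above(b), above(c), above(e), inpos(a,c), inpos(a,e), inpos(c,c), inpos(e,a), inpos(e,c), on(e)}
3. move(c)  →  {above(b), above(c), above(e), inpos(a,c), inpos(a,e), inpos(c,c), inpos(e,a), inpos(e,c), linked(c), on(c), on(e)}
optimal plan length = 3; 3 ≤ 3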